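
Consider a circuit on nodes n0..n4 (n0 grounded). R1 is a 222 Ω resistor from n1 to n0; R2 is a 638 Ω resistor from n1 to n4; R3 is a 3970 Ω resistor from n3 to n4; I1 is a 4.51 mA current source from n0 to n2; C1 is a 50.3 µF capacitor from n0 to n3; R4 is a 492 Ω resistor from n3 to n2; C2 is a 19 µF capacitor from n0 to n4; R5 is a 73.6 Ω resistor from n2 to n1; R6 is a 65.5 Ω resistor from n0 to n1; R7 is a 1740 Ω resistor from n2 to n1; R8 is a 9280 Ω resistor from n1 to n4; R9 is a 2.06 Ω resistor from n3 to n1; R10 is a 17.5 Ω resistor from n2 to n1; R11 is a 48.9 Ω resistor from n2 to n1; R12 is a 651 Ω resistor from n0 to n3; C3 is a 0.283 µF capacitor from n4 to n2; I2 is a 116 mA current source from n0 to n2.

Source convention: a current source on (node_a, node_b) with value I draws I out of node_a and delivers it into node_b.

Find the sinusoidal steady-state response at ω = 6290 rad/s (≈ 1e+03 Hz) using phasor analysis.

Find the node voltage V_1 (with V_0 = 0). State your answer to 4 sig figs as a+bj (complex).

Element admittances at ω=6290 rad/s:
  Y(R1) = 0.004505+0.000j S between n1,n0
  Y(R2) = 0.001567+0.000j S between n1,n4
  Y(R3) = 0.0002519+0.000j S between n3,n4
  I1: injects 0.00451 A into n2 (from n0)
  Y(C1) = 0.000+0.3164j S between n0,n3
  Y(R4) = 0.002033+0.000j S between n3,n2
  Y(C2) = 0.000+0.1195j S between n0,n4
  Y(R5) = 0.01359+0.000j S between n2,n1
  Y(R6) = 0.01527+0.000j S between n0,n1
  Y(R7) = 0.0005747+0.000j S between n2,n1
  Y(R8) = 0.0001078+0.000j S between n1,n4
  Y(R9) = 0.4854+0.000j S between n3,n1
  Y(R10) = 0.05714+0.000j S between n2,n1
  Y(R11) = 0.02045+0.000j S between n2,n1
  Y(R12) = 0.001536+0.000j S between n0,n3
  Y(C3) = 0.000+0.001780j S between n4,n2
  I2: injects 0.116 A into n2 (from n0)
Assemble and solve the 4×4 MNA system:
  V(n1)=0.2471-0.3520j  V(n2)=1.520-0.3807j  V(n3)=0.01739-0.3621j  V(n4)=0.01683-0.008769j

0.2471-0.3520j V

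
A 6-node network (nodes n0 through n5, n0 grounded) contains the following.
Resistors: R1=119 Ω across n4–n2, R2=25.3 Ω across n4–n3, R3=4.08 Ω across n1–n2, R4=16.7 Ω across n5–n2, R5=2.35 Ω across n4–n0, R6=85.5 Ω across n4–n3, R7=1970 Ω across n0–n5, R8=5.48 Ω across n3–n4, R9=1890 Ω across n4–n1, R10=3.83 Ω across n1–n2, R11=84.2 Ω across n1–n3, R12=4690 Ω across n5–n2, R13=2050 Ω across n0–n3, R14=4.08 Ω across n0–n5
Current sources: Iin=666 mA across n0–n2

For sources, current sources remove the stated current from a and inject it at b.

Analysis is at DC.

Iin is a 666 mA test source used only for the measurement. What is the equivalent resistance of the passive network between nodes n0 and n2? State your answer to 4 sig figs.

R_eq = 14.85 Ω

MNA unknowns: 5 node voltages V₁..V_5
R1: Y=0.008403 on G[4,2]
R2: Y=0.03953 on G[4,3]
R3: Y=0.2451 on G[1,2]
R4: Y=0.05988 on G[5,2]
R5: Y=0.4255 on G[4,0]
R6: Y=0.01170 on G[4,3]
R7: Y=0.0005076 on G[0,5]
R8: Y=0.1825 on G[3,4]
R9: Y=0.0005291 on G[4,1]
R10: Y=0.2611 on G[1,2]
R11: Y=0.01188 on G[1,3]
R12: Y=0.0002132 on G[5,2]
R13: Y=0.0004878 on G[0,3]
R14: Y=0.2451 on G[0,5]
Iin: z[0]−=0.666, z[2]+=0.666
solve → V1=9.672, V2=9.888, V3=0.8868, V4=0.4422, V5=1.944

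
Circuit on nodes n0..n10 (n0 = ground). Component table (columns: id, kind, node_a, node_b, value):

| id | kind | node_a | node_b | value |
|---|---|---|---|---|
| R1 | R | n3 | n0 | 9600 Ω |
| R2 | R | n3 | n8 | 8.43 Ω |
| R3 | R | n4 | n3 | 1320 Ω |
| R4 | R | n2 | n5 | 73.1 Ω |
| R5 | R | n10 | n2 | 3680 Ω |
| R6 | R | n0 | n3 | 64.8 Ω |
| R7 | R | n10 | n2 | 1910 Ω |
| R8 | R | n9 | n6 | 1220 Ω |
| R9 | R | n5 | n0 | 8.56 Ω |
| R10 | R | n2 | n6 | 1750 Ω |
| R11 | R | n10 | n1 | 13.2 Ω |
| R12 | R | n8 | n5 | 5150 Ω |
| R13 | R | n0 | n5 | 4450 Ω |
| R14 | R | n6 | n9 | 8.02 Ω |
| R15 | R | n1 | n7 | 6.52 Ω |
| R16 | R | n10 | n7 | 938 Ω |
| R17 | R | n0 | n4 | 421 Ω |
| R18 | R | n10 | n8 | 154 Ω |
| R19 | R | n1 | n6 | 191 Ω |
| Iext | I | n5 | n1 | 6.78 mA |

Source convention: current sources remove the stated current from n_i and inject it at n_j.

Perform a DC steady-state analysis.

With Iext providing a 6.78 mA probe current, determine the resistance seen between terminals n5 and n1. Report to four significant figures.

R_eq = 192.3 Ω

Element admittances at DC:
  Y(R1) = 0.0001042 S between n3,n0
  Y(R2) = 0.1186 S between n3,n8
  Y(R3) = 0.0007576 S between n4,n3
  Y(R4) = 0.01368 S between n2,n5
  Y(R5) = 0.0002717 S between n10,n2
  Y(R6) = 0.01543 S between n0,n3
  Y(R7) = 0.0005236 S between n10,n2
  Y(R8) = 0.0008197 S between n9,n6
  Y(R9) = 0.1168 S between n5,n0
  Y(R10) = 0.0005714 S between n2,n6
  Y(R11) = 0.07576 S between n10,n1
  Y(R12) = 0.0001942 S between n8,n5
  Y(R13) = 0.0002247 S between n0,n5
  Y(R14) = 0.1247 S between n6,n9
  Y(R15) = 0.1534 S between n1,n7
  Y(R16) = 0.001066 S between n10,n7
  Y(R17) = 0.002375 S between n0,n4
  Y(R18) = 0.006494 S between n10,n8
  Y(R19) = 0.005236 S between n1,n6
  Iext: injects 0.00678 A into n1 (from n5)
Assemble and solve the 10×10 MNA system:
  V(n1)=1.260  V(n2)=0.06533  V(n3)=0.3227  V(n4)=0.07803  V(n5)=-0.04442  V(n6)=1.142  V(n7)=1.259  V(n8)=0.3665  V(n9)=1.142  V(n10)=1.179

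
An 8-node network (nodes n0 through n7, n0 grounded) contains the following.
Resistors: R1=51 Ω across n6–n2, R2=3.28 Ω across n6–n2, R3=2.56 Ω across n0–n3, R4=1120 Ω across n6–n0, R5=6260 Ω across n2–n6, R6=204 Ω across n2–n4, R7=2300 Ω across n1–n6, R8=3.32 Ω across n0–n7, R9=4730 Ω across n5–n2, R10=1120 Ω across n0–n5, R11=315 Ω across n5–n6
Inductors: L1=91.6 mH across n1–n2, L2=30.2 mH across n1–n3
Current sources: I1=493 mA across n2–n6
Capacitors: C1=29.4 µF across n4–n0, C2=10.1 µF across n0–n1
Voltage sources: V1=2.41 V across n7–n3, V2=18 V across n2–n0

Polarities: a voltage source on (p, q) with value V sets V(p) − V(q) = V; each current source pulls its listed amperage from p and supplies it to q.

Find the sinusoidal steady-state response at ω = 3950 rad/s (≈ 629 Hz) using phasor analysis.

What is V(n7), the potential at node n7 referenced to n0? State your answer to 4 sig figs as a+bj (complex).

MNA unknowns: 7 node voltages V₁..V_7 plus 2 source currents (V1, V2)
R1: Y=0.01961+0.000j on G[6,2]
R2: Y=0.3049+0.000j on G[6,2]
R3: Y=0.3906+0.000j on G[0,3]
R4: Y=0.0008929+0.000j on G[6,0]
R5: Y=0.0001597+0.000j on G[2,6]
L1: Y=0.000-0.002764j on G[1,2]
R6: Y=0.004902+0.000j on G[2,4]
L2: Y=0.000-0.008383j on G[1,3]
R7: Y=0.0004348+0.000j on G[1,6]
R8: Y=0.3012+0.000j on G[0,7]
R9: Y=0.0002114+0.000j on G[5,2]
R10: Y=0.0008929+0.000j on G[0,5]
I1: z[2]−=0.493, z[6]+=0.493
C1: Y=0.000+0.1161j on G[4,0]
R11: Y=0.003175+0.000j on G[5,6]
C2: Y=0.000+0.03989j on G[0,1]
V1: row V7−V3=2.41, i_V1 at 7,3
V2: row V2−V0=18, i_V2 at 2,0
solve → V1=-1.419-0.3161j, V2=18.00+0.000j, V3=-1.053+0.004429j, V4=0.03201-0.7584j, V5=15.28-0.0003120j, V6=19.40-0.0004206j, V7=1.357+0.004429j
aux → i_V1=-0.4087-0.001334j, i_V2=-0.1290+0.04981j

1.357+0.004429j V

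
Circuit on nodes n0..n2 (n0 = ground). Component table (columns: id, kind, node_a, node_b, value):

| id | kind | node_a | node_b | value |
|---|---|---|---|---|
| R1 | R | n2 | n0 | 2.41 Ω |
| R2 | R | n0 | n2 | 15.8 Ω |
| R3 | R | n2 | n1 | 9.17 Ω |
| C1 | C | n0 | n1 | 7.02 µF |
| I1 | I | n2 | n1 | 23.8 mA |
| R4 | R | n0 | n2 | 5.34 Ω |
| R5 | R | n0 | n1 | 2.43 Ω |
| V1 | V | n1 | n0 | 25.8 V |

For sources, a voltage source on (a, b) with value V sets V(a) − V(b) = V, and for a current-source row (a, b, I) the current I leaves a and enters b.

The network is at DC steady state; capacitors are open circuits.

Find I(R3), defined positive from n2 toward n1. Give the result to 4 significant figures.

-2.421 A

MNA unknowns: 2 node voltages V₁..V_2 plus 1 source current (V1)
R1: Y=0.4149 on G[2,0]
R2: Y=0.06329 on G[0,2]
R3: Y=0.1091 on G[2,1]
C1: Y=0.000 on G[0,1]
I1: z[2]−=0.0238, z[1]+=0.0238
R4: Y=0.1873 on G[0,2]
R5: Y=0.4115 on G[0,1]
V1: row V1−V0=25.8, i_V1 at 1,0
solve → V1=25.80, V2=3.602
aux → i_V1=-13.01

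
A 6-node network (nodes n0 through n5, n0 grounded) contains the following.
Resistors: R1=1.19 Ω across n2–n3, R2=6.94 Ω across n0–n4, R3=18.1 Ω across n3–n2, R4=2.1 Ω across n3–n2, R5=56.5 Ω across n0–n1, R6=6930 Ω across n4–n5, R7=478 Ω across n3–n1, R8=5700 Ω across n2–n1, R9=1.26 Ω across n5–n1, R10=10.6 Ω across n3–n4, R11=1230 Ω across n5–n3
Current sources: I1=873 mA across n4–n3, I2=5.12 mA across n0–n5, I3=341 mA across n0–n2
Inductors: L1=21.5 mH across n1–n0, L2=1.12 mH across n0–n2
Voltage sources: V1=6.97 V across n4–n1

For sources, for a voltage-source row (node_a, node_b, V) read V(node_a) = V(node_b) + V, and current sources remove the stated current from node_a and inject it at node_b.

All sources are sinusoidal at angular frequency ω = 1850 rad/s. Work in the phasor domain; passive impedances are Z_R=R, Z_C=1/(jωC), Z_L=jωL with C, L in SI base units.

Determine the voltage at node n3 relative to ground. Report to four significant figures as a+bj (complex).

MNA unknowns: 5 node voltages V₁..V_5 plus 1 source current (V1)
R1: Y=0.8403+0.000j on G[2,3]
R2: Y=0.1441+0.000j on G[0,4]
R3: Y=0.05525+0.000j on G[3,2]
R4: Y=0.4762+0.000j on G[3,2]
I1: z[4]−=0.873, z[3]+=0.873
R5: Y=0.01770+0.000j on G[0,1]
L1: Y=0.000-0.02514j on G[1,0]
I2: z[0]−=0.00512, z[5]+=0.00512
L2: Y=0.000-0.4826j on G[0,2]
R6: Y=0.0001443+0.000j on G[4,5]
R7: Y=0.002092+0.000j on G[3,1]
I3: z[0]−=0.341, z[2]+=0.341
R8: Y=0.0001754+0.000j on G[2,1]
R9: Y=0.7937+0.000j on G[5,1]
R10: Y=0.09434+0.000j on G[3,4]
R11: Y=0.0008130+0.000j on G[5,3]
V1: row V4−V1=6.97, i_V1 at 4,1
solve → V1=-9.436-0.2855j, V2=0.3959+1.814j, V3=0.7869+1.675j, V4=-2.466-0.2855j, V5=-9.418-0.2835j
aux → i_V1=-0.2117+0.2261j

0.7869+1.675j V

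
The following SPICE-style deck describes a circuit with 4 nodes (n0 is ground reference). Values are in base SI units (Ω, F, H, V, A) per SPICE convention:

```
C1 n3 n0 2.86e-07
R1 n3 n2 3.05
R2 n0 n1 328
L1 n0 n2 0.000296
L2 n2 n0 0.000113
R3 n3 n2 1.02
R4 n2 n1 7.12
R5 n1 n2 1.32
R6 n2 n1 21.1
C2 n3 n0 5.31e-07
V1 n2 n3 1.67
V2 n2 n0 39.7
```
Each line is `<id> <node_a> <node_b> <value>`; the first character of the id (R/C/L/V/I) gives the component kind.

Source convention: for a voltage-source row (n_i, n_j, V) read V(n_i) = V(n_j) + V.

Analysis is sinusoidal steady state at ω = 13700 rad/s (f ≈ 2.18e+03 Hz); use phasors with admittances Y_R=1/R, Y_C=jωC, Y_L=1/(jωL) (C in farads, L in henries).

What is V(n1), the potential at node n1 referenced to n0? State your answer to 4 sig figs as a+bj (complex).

39.57+0.000j V

MNA unknowns: 3 node voltages V₁..V_3 plus 2 source currents (V1, V2)
C1: Y=0.000+0.003918j on G[3,0]
R1: Y=0.3279+0.000j on G[3,2]
R2: Y=0.003049+0.000j on G[0,1]
L1: Y=0.000-0.2466j on G[0,2]
L2: Y=0.000-0.6460j on G[2,0]
R3: Y=0.9804+0.000j on G[3,2]
R4: Y=0.1404+0.000j on G[2,1]
R5: Y=0.7576+0.000j on G[1,2]
R6: Y=0.04739+0.000j on G[2,1]
C2: Y=0.000+0.007275j on G[3,0]
V1: row V2−V3=1.67, i_V1 at 2,3
V2: row V2−V0=39.7, i_V2 at 2,0
solve → V1=39.57+0.000j, V2=39.70+0.000j, V3=38.03+0.000j
aux → i_V1=-2.185+0.4257j, i_V2=-0.1206+35.01j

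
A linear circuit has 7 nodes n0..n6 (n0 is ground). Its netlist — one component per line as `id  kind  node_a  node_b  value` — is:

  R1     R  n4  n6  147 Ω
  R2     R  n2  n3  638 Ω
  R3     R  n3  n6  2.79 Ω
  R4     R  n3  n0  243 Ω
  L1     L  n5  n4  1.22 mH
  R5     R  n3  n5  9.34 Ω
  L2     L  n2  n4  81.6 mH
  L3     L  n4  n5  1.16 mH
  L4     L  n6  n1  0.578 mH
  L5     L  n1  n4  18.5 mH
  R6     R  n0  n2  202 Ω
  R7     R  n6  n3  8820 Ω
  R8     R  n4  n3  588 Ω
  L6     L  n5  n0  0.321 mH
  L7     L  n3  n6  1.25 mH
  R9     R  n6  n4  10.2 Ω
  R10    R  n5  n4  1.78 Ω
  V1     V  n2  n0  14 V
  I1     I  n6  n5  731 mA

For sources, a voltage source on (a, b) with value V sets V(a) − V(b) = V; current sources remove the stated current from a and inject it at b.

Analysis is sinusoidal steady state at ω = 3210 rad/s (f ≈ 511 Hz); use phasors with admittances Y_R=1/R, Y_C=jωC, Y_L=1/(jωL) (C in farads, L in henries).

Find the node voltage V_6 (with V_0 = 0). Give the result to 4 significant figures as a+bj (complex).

Element admittances at ω=3210 rad/s:
  Y(R1) = 0.006803+0.000j S between n4,n6
  Y(R2) = 0.001567+0.000j S between n2,n3
  Y(R3) = 0.3584+0.000j S between n3,n6
  Y(R4) = 0.004115+0.000j S between n3,n0
  Y(L1) = 0.000-0.2553j S between n5,n4
  Y(R5) = 0.1071+0.000j S between n3,n5
  Y(L2) = 0.000-0.003818j S between n2,n4
  Y(L3) = 0.000-0.2686j S between n4,n5
  Y(L4) = 0.000-0.5390j S between n6,n1
  Y(L5) = 0.000-0.01684j S between n1,n4
  Y(R6) = 0.004950+0.000j S between n0,n2
  Y(R7) = 0.0001134+0.000j S between n6,n3
  Y(R8) = 0.001701+0.000j S between n4,n3
  Y(L6) = 0.000-0.9705j S between n5,n0
  Y(L7) = 0.000-0.2492j S between n3,n6
  Y(R9) = 0.09804+0.000j S between n6,n4
  Y(R10) = 0.5618+0.000j S between n5,n4
  V1: constraint V(n2)−V(n0) = 14
  I1: injects 0.731 A into n5 (from n6)
Assemble and solve the 7×7 MNA system:
  V(n1)=-3.554-0.6469j  V(n2)=14.00+0.000j  V(n3)=-2.988-0.1375j  V(n4)=-0.2616-0.3156j  V(n5)=0.05530+0.04135j  V(n6)=-3.657-0.6573j
  i(V1)=-0.09714+0.05423j

-3.657-0.6573j V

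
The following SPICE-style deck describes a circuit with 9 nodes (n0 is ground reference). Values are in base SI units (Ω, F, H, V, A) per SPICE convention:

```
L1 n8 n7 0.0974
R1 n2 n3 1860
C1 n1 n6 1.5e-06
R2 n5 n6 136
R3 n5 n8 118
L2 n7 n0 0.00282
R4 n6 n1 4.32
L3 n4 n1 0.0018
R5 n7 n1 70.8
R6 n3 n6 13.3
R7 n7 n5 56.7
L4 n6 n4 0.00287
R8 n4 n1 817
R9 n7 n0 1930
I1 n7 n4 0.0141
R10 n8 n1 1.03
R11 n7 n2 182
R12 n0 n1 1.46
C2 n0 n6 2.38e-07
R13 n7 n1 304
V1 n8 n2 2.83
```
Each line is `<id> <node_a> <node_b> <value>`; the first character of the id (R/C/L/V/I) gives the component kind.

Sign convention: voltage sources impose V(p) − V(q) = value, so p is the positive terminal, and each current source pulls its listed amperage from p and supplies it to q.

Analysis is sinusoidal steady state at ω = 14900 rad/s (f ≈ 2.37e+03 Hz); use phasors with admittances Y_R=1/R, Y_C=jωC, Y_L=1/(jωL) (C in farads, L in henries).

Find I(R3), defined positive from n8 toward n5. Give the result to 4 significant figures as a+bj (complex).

0.002643+0.001938j A

Apply KCL at each of the 8 non-ground nodes and solve the resulting linear system.
Node n1: branches {C1, R4, L3, R5, R8, R10, R12, R13} → V_1 = 0.01611-0.01932j
Node n2: branches {R1, R11, V1} → V_2 = -2.803-0.02334j
Node n3: branches {R1, R6} → V_3 = 0.002539-0.02745j
Node n4: branches {L3, L4, R8, I1} → V_4 = 0.02323+0.2098j
Node n5: branches {R2, R3, R7} → V_5 = -0.2846-0.2520j
Node n6: branches {C1, R2, R4, R6, L4, C2} → V_6 = 0.02260-0.02748j
Node n7: branches {L1, L2, R5, R7, R9, I1, R11, R13} → V_7 = -0.5625-0.4555j
Node n8: branches {L1, R3, R10, V1} → V_8 = 0.02731-0.02334j
Source currents: i(V1)=-0.01382+0.002377j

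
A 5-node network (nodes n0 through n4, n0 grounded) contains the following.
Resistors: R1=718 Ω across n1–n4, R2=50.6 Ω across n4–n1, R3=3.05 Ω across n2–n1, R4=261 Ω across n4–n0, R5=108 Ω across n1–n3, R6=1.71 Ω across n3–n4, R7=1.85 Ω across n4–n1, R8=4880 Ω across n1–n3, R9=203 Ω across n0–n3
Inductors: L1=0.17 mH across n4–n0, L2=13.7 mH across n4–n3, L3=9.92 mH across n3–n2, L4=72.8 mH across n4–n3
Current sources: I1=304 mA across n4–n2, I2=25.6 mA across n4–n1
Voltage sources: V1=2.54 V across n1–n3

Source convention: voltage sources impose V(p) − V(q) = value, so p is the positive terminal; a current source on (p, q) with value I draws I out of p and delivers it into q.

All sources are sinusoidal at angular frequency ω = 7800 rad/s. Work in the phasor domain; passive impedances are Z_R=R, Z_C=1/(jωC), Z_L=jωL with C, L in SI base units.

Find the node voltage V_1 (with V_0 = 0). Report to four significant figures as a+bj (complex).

1.587-0.003004j V

Apply KCL at each of the 4 non-ground nodes and solve the resulting linear system.
Node n1: branches {R1, R2, R3, R5, I2, R7, R8, V1} → V_1 = 1.587-0.003004j
Node n2: branches {R3, I1, L3} → V_2 = 2.509+0.1335j
Node n3: branches {L2, R5, L3, R6, L4, R8, R9, V1} → V_3 = -0.9527-0.003004j
Node n4: branches {R1, L1, R2, I1, L2, R4, R6, L4, I2, R7} → V_4 = 1.199e-05+0.006223j
Source currents: i(V1)=-0.5878+0.04992j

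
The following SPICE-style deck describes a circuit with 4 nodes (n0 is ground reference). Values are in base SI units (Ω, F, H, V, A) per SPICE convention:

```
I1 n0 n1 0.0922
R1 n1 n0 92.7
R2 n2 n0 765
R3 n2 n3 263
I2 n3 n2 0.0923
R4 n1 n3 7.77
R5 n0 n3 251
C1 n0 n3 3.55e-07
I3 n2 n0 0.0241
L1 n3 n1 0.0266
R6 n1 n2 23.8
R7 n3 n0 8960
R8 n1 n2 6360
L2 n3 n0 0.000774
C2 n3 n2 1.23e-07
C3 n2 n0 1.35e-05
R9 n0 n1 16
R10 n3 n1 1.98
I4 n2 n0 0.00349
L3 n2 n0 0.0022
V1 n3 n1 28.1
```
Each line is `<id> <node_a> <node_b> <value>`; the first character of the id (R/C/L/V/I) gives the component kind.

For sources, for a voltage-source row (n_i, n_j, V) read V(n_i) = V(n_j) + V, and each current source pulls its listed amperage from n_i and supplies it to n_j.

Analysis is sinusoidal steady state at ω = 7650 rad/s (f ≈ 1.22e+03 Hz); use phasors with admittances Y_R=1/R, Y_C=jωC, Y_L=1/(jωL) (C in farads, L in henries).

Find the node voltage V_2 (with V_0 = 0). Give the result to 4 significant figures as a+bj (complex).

-2.511+16.38j V

Apply KCL at each of the 3 non-ground nodes and solve the resulting linear system.
Node n1: branches {I1, R1, R4, L1, R6, R8, R9, R10, V1} → V_1 = -21.98+14.28j
Node n2: branches {R2, R3, I2, I3, R6, R8, C2, C3, I4, L3} → V_2 = -2.511+16.38j
Node n3: branches {R3, I2, R4, R5, C1, L1, R7, L2, C2, R10, V1} → V_3 = 6.115+14.28j
Source currents: i(V1)=-20.33+1.096j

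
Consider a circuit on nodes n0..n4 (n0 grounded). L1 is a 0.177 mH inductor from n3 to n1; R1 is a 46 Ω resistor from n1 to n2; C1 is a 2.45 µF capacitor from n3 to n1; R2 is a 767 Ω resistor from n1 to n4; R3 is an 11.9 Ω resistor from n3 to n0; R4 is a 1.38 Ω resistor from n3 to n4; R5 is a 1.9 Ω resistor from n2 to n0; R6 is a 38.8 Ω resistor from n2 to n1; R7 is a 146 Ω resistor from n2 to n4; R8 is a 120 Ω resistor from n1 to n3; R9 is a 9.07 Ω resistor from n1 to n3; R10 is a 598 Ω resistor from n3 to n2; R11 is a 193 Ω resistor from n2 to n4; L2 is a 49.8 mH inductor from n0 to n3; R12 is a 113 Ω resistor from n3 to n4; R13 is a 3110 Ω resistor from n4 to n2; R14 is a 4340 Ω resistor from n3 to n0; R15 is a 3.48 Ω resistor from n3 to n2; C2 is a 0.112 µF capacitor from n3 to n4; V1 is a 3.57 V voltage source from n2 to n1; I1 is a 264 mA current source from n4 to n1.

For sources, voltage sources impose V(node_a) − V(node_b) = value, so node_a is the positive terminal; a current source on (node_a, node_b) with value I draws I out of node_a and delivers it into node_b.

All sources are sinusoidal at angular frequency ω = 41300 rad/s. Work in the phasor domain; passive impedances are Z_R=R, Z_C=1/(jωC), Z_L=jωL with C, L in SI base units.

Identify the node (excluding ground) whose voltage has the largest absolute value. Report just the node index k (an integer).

Apply KCL at each of the 4 non-ground nodes and solve the resulting linear system.
Node n1: branches {L1, R1, C1, R2, R6, R8, R9, V1, I1} → V_1 = -3.376-0.02239j
Node n2: branches {R1, R5, R6, R7, R10, R11, R13, R15, V1} → V_2 = 0.1935-0.02239j
Node n3: branches {L1, C1, R3, R4, R8, R9, R10, L2, R12, R14, R15, C2} → V_3 = -1.210+0.1328j
Node n4: branches {R2, R4, R7, R11, R12, R13, C2, I1} → V_4 = -1.544+0.1321j
Source currents: i(V1)=-0.6985+0.05856j

1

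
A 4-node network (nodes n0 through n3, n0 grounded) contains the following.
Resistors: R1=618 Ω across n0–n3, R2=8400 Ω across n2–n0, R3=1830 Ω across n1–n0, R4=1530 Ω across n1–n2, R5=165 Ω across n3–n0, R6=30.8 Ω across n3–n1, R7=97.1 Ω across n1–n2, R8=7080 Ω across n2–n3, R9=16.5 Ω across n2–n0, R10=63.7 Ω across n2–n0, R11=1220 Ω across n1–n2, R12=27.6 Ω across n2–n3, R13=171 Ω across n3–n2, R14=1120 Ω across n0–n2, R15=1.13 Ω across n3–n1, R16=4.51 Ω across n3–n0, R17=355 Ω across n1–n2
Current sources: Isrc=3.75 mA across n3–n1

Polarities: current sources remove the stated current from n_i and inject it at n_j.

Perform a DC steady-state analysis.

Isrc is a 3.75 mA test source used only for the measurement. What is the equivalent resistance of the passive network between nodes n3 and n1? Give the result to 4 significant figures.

R_eq = 1.074 Ω

Apply KCL at each of the 3 non-ground nodes and solve the resulting linear system.
Node n1: branches {R3, R4, R6, R7, R11, R15, R17, Isrc} → V_1 = 0.003892
Node n2: branches {R2, R4, R7, R8, R9, R10, R11, R12, R13, R14, R17} → V_2 = 0.0003801
Node n3: branches {R1, R5, R6, R8, R12, R13, R15, R16, Isrc} → V_3 = -0.0001374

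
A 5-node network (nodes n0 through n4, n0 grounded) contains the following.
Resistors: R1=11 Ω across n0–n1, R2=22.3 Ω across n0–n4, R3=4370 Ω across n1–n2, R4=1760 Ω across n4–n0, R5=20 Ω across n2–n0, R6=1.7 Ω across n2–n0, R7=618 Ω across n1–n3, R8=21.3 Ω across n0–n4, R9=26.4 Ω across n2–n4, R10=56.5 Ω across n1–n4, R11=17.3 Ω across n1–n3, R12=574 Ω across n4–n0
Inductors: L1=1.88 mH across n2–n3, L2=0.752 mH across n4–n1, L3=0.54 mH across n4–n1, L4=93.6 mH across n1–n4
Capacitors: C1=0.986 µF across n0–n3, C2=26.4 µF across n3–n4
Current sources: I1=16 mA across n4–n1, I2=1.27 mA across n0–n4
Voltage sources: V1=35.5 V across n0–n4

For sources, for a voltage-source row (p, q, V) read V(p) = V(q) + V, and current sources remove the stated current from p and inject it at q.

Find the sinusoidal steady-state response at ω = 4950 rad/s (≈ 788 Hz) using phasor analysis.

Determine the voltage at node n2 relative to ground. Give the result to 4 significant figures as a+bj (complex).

-9.022+5.002j V

MNA unknowns: 4 node voltages V₁..V_4 plus 1 source current (V1)
R1: Y=0.09091+0.000j on G[0,1]
R2: Y=0.04484+0.000j on G[0,4]
R3: Y=0.0002288+0.000j on G[1,2]
L1: Y=0.000-0.1075j on G[2,3]
R4: Y=0.0005682+0.000j on G[4,0]
R5: Y=0.05000+0.000j on G[2,0]
R6: Y=0.5882+0.000j on G[2,0]
C1: Y=0.000+0.004881j on G[0,3]
L2: Y=0.000-0.2686j on G[4,1]
R7: Y=0.001618+0.000j on G[1,3]
C2: Y=0.000+0.1307j on G[3,4]
I1: z[4]−=0.016, z[1]+=0.016
R8: Y=0.04695+0.000j on G[0,4]
L3: Y=0.000-0.3741j on G[4,1]
R9: Y=0.03788+0.000j on G[2,4]
R10: Y=0.01770+0.000j on G[1,4]
I2: z[0]−=0.00127, z[4]+=0.00127
R11: Y=0.05780+0.000j on G[1,3]
R12: Y=0.001742+0.000j on G[4,0]
L4: Y=0.000-0.002158j on G[1,4]
V1: row V0−V4=35.5, i_V1 at 0,4
solve → V1=-31.00+3.404j, V2=-9.022+5.002j, V3=-40.50-39.20j, V4=-35.50+0.000j
aux → i_V1=-11.73+3.304j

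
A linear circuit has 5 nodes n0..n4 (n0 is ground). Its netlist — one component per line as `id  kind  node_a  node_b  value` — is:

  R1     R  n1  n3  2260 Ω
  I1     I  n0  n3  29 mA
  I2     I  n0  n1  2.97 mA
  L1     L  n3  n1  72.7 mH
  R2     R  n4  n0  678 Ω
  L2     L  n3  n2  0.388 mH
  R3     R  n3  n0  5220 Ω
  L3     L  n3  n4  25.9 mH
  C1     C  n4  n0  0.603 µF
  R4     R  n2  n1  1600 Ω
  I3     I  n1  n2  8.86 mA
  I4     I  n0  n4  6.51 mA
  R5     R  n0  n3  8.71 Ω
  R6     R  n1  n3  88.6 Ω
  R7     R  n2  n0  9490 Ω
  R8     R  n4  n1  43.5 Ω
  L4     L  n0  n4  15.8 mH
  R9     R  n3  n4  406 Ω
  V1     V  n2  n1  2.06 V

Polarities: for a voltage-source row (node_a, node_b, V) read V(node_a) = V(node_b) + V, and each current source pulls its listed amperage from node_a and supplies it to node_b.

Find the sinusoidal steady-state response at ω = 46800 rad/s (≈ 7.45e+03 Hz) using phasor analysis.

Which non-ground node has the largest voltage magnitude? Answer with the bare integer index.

1

Element admittances at ω=46800 rad/s:
  Y(R1) = 0.0004425+0.000j S between n1,n3
  I1: injects 0.029 A into n3 (from n0)
  I2: injects 0.00297 A into n1 (from n0)
  Y(L1) = 0.000-0.0002939j S between n3,n1
  Y(R2) = 0.001475+0.000j S between n4,n0
  Y(L2) = 0.000-0.05507j S between n3,n2
  Y(R3) = 0.0001916+0.000j S between n3,n0
  Y(L3) = 0.000-0.0008250j S between n3,n4
  Y(C1) = 0.000+0.02822j S between n4,n0
  Y(R4) = 0.0006250+0.000j S between n2,n1
  I3: injects 0.00886 A into n2 (from n1)
  I4: injects 0.00651 A into n4 (from n0)
  Y(R5) = 0.1148+0.000j S between n0,n3
  Y(R6) = 0.01129+0.000j S between n1,n3
  Y(R7) = 0.0001054+0.000j S between n2,n0
  Y(R8) = 0.02299+0.000j S between n4,n1
  Y(L4) = 0.000-0.001352j S between n0,n4
  Y(R9) = 0.002463+0.000j S between n3,n4
  V1: constraint V(n2)−V(n1) = 2.06
Assemble and solve the 5×5 MNA system:
  V(n1)=-1.266+0.9427j  V(n2)=0.7938+0.9427j  V(n3)=0.5217-0.007604j  V(n4)=-0.01522+0.8029j
  i(V1)=-0.04485+0.01489j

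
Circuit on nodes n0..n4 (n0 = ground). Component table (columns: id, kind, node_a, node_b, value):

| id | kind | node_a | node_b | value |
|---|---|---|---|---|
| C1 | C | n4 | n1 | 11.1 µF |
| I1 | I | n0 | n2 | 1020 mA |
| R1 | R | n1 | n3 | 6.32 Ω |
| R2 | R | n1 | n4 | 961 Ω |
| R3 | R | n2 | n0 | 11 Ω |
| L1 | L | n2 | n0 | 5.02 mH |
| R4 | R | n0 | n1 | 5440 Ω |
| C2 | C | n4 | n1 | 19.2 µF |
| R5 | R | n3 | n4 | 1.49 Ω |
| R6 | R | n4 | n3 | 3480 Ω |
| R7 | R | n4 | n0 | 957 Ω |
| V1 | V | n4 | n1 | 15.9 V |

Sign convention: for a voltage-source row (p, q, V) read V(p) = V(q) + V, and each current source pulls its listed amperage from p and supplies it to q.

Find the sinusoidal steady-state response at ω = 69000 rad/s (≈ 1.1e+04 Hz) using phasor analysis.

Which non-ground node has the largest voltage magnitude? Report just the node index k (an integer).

1

MNA unknowns: 4 node voltages V₁..V_4 plus 1 source current (V1)
C1: Y=0.000+0.7659j on G[4,1]
I1: z[0]−=1.02, z[2]+=1.02
R1: Y=0.1582+0.000j on G[1,3]
R2: Y=0.001041+0.000j on G[1,4]
R3: Y=0.09091+0.000j on G[2,0]
L1: Y=0.000-0.002887j on G[2,0]
R4: Y=0.0001838+0.000j on G[0,1]
C2: Y=0.000+1.325j on G[4,1]
R5: Y=0.6711+0.000j on G[3,4]
R6: Y=0.0002874+0.000j on G[4,3]
R7: Y=0.001045+0.000j on G[4,0]
V1: row V4−V1=15.9, i_V1 at 4,1
solve → V1=-13.52+0.000j, V2=11.21+0.3560j, V3=-0.6537+0.000j, V4=2.379+0.000j
aux → i_V1=-2.055-33.24j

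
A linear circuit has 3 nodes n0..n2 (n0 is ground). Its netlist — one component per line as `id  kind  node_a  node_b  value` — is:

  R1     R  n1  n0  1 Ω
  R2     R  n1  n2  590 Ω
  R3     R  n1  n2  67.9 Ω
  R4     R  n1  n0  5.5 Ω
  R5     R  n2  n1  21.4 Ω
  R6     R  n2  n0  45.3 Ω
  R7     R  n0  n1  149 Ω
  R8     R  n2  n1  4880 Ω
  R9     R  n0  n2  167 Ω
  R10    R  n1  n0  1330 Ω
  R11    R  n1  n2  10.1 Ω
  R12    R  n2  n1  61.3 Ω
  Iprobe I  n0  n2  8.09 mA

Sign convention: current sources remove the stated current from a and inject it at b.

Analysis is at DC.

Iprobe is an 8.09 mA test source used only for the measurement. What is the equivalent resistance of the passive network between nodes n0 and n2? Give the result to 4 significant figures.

Apply KCL at each of the 2 non-ground nodes and solve the resulting linear system.
Node n1: branches {R1, R2, R3, R4, R5, R7, R8, R10, R11, R12} → V_1 = 0.005762
Node n2: branches {R2, R3, R5, R6, R8, R9, R11, R12, Iprobe} → V_2 = 0.04411

R_eq = 5.452 Ω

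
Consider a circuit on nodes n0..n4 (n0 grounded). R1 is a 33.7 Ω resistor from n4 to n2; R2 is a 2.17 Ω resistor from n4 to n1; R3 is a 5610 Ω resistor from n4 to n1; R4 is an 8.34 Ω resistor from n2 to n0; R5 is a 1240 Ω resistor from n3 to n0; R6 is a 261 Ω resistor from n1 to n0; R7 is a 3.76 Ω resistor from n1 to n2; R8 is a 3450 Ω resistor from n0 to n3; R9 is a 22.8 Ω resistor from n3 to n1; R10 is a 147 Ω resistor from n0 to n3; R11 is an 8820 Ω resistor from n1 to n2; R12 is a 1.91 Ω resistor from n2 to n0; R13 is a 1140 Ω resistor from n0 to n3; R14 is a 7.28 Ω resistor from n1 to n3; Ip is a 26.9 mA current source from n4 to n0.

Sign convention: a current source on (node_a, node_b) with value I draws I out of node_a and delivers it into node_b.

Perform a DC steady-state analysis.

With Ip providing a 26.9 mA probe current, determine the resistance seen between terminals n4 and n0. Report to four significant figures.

MNA unknowns: 4 node voltages V₁..V_4
R1: Y=0.02967 on G[4,2]
R2: Y=0.4608 on G[4,1]
R3: Y=0.0001783 on G[4,1]
R4: Y=0.1199 on G[2,0]
R5: Y=0.0008065 on G[3,0]
R6: Y=0.003831 on G[1,0]
R7: Y=0.2660 on G[1,2]
R8: Y=0.0002899 on G[0,3]
R9: Y=0.04386 on G[3,1]
R10: Y=0.006803 on G[0,3]
R11: Y=0.0001134 on G[1,2]
R12: Y=0.5236 on G[2,0]
R13: Y=0.0008772 on G[0,3]
R14: Y=0.1374 on G[1,3]
Ip: z[4]−=0.0269, z[0]+=0.0269
solve → V1=-0.1205, V2=-0.03952, V3=-0.1149, V4=-0.1704

R_eq = 6.335 Ω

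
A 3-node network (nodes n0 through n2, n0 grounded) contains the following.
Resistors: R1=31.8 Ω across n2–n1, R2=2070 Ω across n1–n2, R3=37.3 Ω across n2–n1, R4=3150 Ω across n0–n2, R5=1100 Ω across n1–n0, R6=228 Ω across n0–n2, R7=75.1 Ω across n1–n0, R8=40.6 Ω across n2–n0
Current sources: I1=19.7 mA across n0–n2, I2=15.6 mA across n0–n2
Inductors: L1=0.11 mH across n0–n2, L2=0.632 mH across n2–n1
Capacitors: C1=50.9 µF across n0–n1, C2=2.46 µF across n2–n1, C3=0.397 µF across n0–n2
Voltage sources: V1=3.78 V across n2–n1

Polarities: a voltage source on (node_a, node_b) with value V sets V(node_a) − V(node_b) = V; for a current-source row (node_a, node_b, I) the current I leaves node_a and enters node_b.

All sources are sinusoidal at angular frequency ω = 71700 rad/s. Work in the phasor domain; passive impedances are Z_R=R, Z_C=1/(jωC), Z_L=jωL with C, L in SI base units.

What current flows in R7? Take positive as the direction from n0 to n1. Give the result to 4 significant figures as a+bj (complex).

-0.001390-0.0003005j A

Element admittances at ω=71700 rad/s:
  Y(R1) = 0.03145+0.000j S between n2,n1
  Y(R2) = 0.0004831+0.000j S between n1,n2
  I1: injects 0.0197 A into n2 (from n0)
  Y(R3) = 0.02681+0.000j S between n2,n1
  Y(L1) = 0.000-0.1268j S between n0,n2
  Y(R4) = 0.0003175+0.000j S between n0,n2
  Y(C1) = 0.000+3.650j S between n0,n1
  Y(R5) = 0.0009091+0.000j S between n1,n0
  Y(L2) = 0.000-0.02207j S between n2,n1
  Y(C2) = 0.000+0.1764j S between n2,n1
  I2: injects 0.0156 A into n2 (from n0)
  Y(R6) = 0.004386+0.000j S between n0,n2
  Y(C3) = 0.000+0.02846j S between n0,n2
  Y(R7) = 0.01332+0.000j S between n1,n0
  Y(R8) = 0.02463+0.000j S between n2,n0
  V1: constraint V(n2)−V(n1) = 3.78
Assemble and solve the 3×3 MNA system:
  V(n1)=0.1044+0.02256j  V(n2)=3.884+0.02256j
  i(V1)=-0.3029-0.2020j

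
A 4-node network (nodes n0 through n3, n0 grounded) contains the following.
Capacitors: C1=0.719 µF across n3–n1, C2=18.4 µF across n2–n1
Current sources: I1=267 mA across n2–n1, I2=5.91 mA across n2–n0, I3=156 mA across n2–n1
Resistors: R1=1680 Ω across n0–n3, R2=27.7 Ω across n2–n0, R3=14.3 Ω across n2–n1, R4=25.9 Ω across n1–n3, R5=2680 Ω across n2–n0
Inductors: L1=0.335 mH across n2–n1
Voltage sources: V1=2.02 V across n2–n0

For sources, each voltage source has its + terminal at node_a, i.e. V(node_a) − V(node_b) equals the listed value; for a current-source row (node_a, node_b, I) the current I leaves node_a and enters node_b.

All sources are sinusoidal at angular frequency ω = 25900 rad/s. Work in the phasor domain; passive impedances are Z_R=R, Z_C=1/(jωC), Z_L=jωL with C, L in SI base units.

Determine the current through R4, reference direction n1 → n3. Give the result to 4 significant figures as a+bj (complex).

Element admittances at ω=25900 rad/s:
  Y(C1) = 0.000+0.01862j S between n3,n1
  I1: injects 0.267 A into n1 (from n2)
  Y(R1) = 0.0005952+0.000j S between n0,n3
  Y(R2) = 0.03610+0.000j S between n2,n0
  Y(L1) = 0.000-0.1153j S between n2,n1
  Y(R3) = 0.06993+0.000j S between n2,n1
  I2: injects 0.00591 A into n0 (from n2)
  I3: injects 0.156 A into n1 (from n2)
  Y(R4) = 0.03861+0.000j S between n1,n3
  Y(C2) = 0.000+0.4766j S between n2,n1
  Y(R5) = 0.0003731+0.000j S between n2,n0
  V1: constraint V(n2)−V(n0) = 2.02
Assemble and solve the 4×4 MNA system:
  V(n1)=2.239-1.125j  V(n2)=2.020+0.000j  V(n3)=2.218-1.098j
  i(V1)=-0.08091+0.0006533j

0.0008156-0.001047j A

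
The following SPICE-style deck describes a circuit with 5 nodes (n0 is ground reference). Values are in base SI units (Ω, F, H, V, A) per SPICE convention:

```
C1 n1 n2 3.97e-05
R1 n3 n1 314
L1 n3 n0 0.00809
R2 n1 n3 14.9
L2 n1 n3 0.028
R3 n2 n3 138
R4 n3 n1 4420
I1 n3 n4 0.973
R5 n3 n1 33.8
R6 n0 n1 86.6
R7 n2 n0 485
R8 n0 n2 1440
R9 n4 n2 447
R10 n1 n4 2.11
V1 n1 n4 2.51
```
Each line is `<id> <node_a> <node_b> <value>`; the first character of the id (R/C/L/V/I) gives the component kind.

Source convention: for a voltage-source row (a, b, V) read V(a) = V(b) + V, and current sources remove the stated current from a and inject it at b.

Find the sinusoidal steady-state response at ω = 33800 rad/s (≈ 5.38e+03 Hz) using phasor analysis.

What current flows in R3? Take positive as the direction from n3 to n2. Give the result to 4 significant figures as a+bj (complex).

Apply KCL at each of the 4 non-ground nodes and solve the resulting linear system.
Node n1: branches {C1, R1, R2, L2, R4, R5, R6, R10, V1} → V_1 = 0.6412-2.141j
Node n2: branches {C1, R3, R7, R8, R9} → V_2 = 0.6431-2.087j
Node n3: branches {R1, L1, R2, L2, R3, R4, I1, R5} → V_3 = -8.333-2.509j
Node n4: branches {I1, R9, R10, V1} → V_4 = -1.869-2.141j
Source currents: i(V1)=-2.168-0.0001208j

-0.06504-0.003062j A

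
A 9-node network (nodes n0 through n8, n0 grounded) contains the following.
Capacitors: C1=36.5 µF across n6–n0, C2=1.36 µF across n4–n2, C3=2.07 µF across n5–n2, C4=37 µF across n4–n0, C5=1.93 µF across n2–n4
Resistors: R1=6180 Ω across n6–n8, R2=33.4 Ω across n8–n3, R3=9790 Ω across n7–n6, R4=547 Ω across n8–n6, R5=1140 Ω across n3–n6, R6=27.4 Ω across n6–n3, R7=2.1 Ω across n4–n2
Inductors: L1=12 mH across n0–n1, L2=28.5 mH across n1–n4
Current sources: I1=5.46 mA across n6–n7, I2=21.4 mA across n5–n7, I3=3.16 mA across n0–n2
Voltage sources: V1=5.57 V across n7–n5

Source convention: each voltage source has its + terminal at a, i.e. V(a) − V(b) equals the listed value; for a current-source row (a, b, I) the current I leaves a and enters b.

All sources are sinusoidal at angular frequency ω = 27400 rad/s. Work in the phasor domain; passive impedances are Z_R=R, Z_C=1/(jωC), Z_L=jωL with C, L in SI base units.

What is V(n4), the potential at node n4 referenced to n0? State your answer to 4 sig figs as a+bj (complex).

1.030e-05-0.007947j V

MNA unknowns: 8 node voltages V₁..V_8 plus 1 source current (V1)
C1: Y=0.000+1.000j on G[6,0]
R1: Y=0.0001618+0.000j on G[6,8]
C2: Y=0.000+0.03726j on G[4,2]
C3: Y=0.000+0.05672j on G[5,2]
R2: Y=0.02994+0.000j on G[8,3]
R3: Y=0.0001021+0.000j on G[7,6]
L1: Y=0.000-0.003041j on G[0,1]
R4: Y=0.001828+0.000j on G[8,6]
R5: Y=0.0008772+0.000j on G[3,6]
I1: z[6]−=0.00546, z[7]+=0.00546
C4: Y=0.000+1.014j on G[4,0]
R6: Y=0.03650+0.000j on G[6,3]
I2: z[5]−=0.0214, z[7]+=0.0214
R7: Y=0.4762+0.000j on G[4,2]
I3: z[0]−=0.00316, z[2]+=0.00316
C5: Y=0.000+0.05288j on G[2,4]
L2: Y=0.000-0.001281j on G[1,4]
V1: row V7−V5=5.57, i_V1 at 7,5
solve → V1=3.051e-06-0.002355j, V2=0.01633-0.01101j, V3=-1.043e-05+0.004889j, V4=1.030e-05-0.007947j, V5=0.01652-0.09722j, V6=-1.043e-05+0.004889j, V7=5.587-0.09722j, V8=-1.043e-05+0.004889j
aux → i_V1=0.02629+1.043e-05j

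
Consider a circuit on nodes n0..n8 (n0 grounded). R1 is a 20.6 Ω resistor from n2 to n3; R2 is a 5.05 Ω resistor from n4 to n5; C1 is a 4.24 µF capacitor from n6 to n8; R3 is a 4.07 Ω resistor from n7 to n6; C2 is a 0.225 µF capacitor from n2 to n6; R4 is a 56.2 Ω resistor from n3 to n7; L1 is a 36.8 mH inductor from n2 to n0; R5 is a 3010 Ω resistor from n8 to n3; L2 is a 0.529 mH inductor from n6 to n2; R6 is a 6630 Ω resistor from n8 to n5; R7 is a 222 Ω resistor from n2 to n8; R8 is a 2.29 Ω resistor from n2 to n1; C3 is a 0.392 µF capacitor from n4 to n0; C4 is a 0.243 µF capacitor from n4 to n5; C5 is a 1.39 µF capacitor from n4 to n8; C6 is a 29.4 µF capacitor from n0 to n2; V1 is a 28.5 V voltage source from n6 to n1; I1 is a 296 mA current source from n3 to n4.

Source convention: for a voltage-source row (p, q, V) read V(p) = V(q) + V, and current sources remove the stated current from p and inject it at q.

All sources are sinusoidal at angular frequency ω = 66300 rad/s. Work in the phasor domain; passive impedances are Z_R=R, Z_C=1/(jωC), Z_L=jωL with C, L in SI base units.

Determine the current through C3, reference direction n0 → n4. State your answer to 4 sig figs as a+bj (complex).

Element admittances at ω=66300 rad/s:
  Y(R1) = 0.04854+0.000j S between n2,n3
  Y(R2) = 0.1980+0.000j S between n4,n5
  Y(C1) = 0.000+0.2811j S between n6,n8
  Y(R3) = 0.2457+0.000j S between n7,n6
  Y(C2) = 0.000+0.01492j S between n2,n6
  Y(R4) = 0.01779+0.000j S between n3,n7
  Y(L1) = 0.000-0.0004099j S between n2,n0
  Y(R5) = 0.0003322+0.000j S between n8,n3
  Y(L2) = 0.000-0.02851j S between n6,n2
  Y(R6) = 0.0001508+0.000j S between n8,n5
  Y(R7) = 0.004505+0.000j S between n2,n8
  Y(R8) = 0.4367+0.000j S between n2,n1
  Y(C3) = 0.000+0.02599j S between n4,n0
  Y(C4) = 0.000+0.01611j S between n4,n5
  Y(C5) = 0.000+0.09216j S between n4,n8
  Y(C6) = 0.000+1.949j S between n0,n2
  V1: constraint V(n6)−V(n1) = 28.5
  I1: injects 0.296 A into n4 (from n3)
Assemble and solve the 9×9 MNA system:
  V(n1)=-0.9968-0.2714j  V(n2)=-0.2670+0.03981j  V(n3)=2.381-0.04235j  V(n4)=20.02-2.985j  V(n5)=20.03-2.983j  V(n6)=27.50-0.2714j  V(n7)=25.81-0.2560j  V(n8)=25.66-0.6054j
  i(V1)=-0.3187-0.1359j

-0.07757-0.5203j A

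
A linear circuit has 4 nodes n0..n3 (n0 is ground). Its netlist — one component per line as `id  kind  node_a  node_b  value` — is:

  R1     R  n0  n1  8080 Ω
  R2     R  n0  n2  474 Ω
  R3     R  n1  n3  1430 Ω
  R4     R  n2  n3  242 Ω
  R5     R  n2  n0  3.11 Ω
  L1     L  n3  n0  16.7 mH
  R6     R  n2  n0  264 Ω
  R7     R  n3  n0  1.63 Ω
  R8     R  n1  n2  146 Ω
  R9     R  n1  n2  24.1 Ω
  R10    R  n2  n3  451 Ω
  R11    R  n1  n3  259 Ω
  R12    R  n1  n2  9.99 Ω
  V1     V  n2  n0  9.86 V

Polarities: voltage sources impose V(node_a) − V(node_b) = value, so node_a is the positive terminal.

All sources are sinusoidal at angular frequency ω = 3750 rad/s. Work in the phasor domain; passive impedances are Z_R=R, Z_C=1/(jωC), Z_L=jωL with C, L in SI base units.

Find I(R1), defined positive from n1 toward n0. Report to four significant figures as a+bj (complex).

MNA unknowns: 3 node voltages V₁..V_3 plus 1 source current (V1)
R1: Y=0.0001238+0.000j on G[0,1]
R2: Y=0.002110+0.000j on G[0,2]
R3: Y=0.0006993+0.000j on G[1,3]
R4: Y=0.004132+0.000j on G[2,3]
R5: Y=0.3215+0.000j on G[2,0]
L1: Y=0.000-0.01597j on G[3,0]
R6: Y=0.003788+0.000j on G[2,0]
R7: Y=0.6135+0.000j on G[3,0]
R8: Y=0.006849+0.000j on G[1,2]
R9: Y=0.04149+0.000j on G[1,2]
R10: Y=0.002217+0.000j on G[2,3]
R11: Y=0.003861+0.000j on G[1,3]
R12: Y=0.1001+0.000j on G[1,2]
V1: row V2−V0=9.86, i_V1 at 2,0
solve → V1=9.563+0.0001295j, V2=9.860+0.000j, V3=0.1700+0.004348j
aux → i_V1=-3.334+4.683e-05j

0.001184+1.603e-08j A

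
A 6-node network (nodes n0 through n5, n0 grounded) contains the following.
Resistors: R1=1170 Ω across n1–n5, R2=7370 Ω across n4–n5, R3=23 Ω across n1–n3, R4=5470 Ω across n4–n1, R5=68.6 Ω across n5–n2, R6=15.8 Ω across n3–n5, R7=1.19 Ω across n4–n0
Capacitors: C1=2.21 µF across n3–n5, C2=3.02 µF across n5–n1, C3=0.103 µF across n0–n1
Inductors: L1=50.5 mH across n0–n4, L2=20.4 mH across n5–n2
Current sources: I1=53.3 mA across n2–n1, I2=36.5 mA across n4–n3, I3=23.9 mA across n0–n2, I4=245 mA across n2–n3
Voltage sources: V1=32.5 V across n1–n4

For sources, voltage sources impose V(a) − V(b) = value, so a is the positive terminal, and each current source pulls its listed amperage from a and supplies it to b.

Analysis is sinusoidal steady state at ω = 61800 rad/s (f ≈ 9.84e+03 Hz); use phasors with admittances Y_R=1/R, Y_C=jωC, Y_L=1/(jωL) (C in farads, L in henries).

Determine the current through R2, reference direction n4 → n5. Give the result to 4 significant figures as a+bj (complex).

-0.004442-3.453e-05j A

Apply KCL at each of the 5 non-ground nodes and solve the resulting linear system.
Node n1: branches {R1, C2, R3, I1, C3, R4, V1} → V_1 = 32.53-0.2464j
Node n2: branches {I1, L2, R5, I3, I4} → V_2 = 13.99-1.013j
Node n3: branches {C1, R3, I2, R6, I4} → V_3 = 33.68-1.264j
Node n4: branches {R2, L1, R4, I2, R7, V1} → V_4 = 0.02667-0.2464j
Node n5: branches {R1, R2, C1, C2, L2, R5, R6} → V_5 = 32.76+0.008147j
Source currents: i(V1)=0.04845-0.2071j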